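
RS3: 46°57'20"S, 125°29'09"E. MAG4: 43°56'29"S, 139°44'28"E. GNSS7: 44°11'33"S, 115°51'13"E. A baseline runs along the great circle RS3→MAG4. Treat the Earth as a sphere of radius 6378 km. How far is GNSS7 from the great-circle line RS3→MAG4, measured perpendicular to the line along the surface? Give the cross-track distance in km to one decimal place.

409.1 km

RS3: φ = -46.95556°, λ = +125.48583°
MAG4: φ = -43.94139°, λ = +139.74111°
GNSS7: φ = -44.19250°, λ = +115.85361°
δ₁₃ = central angle RS3→GNSS7 = 0.127067 rad  (haversine)
θ₁₃ = bearing RS3→GNSS7 = 288.790°,  θ₁₂ = bearing RS3→MAG4 = 78.405°
dₓₜ = R·arcsin(sin δ₁₃ · sin(θ₁₃ − θ₁₂)) = 6378·arcsin(0.12672·sin(210.385°)) = -409.100 km
|dₓₜ| = 409.100 km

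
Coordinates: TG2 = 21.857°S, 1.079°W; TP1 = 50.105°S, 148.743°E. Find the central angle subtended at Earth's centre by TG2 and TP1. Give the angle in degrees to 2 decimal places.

103.24°

Δφ = -28.2480°,  Δλ = 149.8220°
a = sin²(Δφ/2) + cos φ₁ cos φ₂ sin²(Δλ/2) = 0.614484
c = 2·arcsin(√a) = 1.801814 rad = 103.2363°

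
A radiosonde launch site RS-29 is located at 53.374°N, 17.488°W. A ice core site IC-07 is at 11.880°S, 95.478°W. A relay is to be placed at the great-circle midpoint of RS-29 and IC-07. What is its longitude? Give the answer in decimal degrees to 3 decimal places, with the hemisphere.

67.591°W

Bx = cos φ₂ cos Δλ = 0.203625,  By = cos φ₂ sin Δλ = -0.957161
φₘ = atan2(sin φ₁ + sin φ₂, √((cos φ₁ + Bx)² + By²)) = 25.56022°
λₘ = λ₁ + atan2(By, cos φ₁ + Bx) = -67.59139°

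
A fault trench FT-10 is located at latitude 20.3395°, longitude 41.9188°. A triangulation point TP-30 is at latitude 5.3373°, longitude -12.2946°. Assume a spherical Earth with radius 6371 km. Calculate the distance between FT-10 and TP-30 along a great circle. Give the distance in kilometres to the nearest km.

6079 km

Δφ = -15.0022°,  Δλ = -54.2134°
a = sin²(Δφ/2) + cos φ₁ cos φ₂ sin²(Δλ/2) = 0.210869
c = 2·arcsin(√a) = 0.954200 rad = 54.6716°
d = R·c = 6371 × 0.954200 = 6079.2 km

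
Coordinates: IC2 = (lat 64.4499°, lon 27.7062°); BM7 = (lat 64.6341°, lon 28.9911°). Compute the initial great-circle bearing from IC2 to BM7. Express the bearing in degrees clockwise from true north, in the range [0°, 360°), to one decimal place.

71.0°

Δλ = 1.2849°
y = sin Δλ · cos φ₂ = 0.009606
x = cos φ₁ sin φ₂ − sin φ₁ cos φ₂ cos Δλ = 0.003312
θ = atan2(y, x) = 70.9768° → 70.9768° (mod 360°)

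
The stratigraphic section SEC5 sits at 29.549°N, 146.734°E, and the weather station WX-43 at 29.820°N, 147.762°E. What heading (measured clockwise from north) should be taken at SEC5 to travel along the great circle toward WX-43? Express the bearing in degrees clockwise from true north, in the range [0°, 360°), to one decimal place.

72.9°

Δλ = 1.0280°
y = sin Δλ · cos φ₂ = 0.015565
x = cos φ₁ sin φ₂ − sin φ₁ cos φ₂ cos Δλ = 0.004799
θ = atan2(y, x) = 72.8660° → 72.8660° (mod 360°)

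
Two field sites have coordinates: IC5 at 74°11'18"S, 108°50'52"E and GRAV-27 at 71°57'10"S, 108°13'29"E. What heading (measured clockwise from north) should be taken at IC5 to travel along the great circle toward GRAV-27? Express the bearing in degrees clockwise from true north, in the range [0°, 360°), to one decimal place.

355.1°

IC5: φ = -74.18833°, λ = +108.84778°
GRAV-27: φ = -71.95278°, λ = +108.22472°
Δλ = -0.6231°
y = sin Δλ · cos φ₂ = -0.003369
x = cos φ₁ sin φ₂ − sin φ₁ cos φ₂ cos Δλ = 0.038990
θ = atan2(y, x) = -4.9382° → 355.0618° (mod 360°)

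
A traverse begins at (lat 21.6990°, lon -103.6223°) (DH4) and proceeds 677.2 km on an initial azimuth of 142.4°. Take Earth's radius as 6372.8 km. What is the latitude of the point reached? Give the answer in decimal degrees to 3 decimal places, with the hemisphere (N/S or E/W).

δ = d/R = 677.2/6372.8 = 0.106264 rad
φ₂ = arcsin(sin φ₁ cos δ + cos φ₁ sin δ cos θ)
   = arcsin(0.36973·0.99436 + 0.92914·0.10606·-0.79229) = 16.83198°
λ₂ = λ₁ + atan2(sin θ sin δ cos φ₁, cos δ − sin φ₁ sin φ₂) = -99.74551°

16.832°N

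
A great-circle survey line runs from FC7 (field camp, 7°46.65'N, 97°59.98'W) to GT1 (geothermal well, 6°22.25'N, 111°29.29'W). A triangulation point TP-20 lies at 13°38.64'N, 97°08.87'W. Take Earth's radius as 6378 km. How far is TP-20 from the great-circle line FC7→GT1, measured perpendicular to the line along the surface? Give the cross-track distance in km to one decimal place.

642.2 km

FC7: φ = +7.77750°, λ = -97.99967°
GT1: φ = +6.37083°, λ = -111.48817°
TP-20: φ = +13.64400°, λ = -97.14783°
δ₁₃ = central angle FC7→TP-20 = 0.103426 rad  (haversine)
θ₁₃ = bearing FC7→TP-20 = 8.044°,  θ₁₂ = bearing FC7→GT1 = 264.863°
dₓₜ = R·arcsin(sin δ₁₃ · sin(θ₁₃ − θ₁₂)) = 6378·arcsin(0.10324·sin(-256.819°)) = 642.210 km
|dₓₜ| = 642.210 km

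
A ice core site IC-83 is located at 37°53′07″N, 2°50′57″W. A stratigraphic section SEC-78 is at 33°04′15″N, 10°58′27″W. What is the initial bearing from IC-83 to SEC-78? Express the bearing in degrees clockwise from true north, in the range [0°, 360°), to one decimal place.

236.4°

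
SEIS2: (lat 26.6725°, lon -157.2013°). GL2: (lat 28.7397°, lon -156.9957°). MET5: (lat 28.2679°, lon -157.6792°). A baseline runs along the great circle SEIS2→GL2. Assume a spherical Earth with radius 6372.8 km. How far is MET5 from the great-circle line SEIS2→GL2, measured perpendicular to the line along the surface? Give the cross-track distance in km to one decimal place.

62.1 km

δ₁₃ = central angle SEIS2→MET5 = 0.028812 rad  (haversine)
θ₁₃ = bearing SEIS2→MET5 = 345.226°,  θ₁₂ = bearing SEIS2→GL2 = 4.985°
dₓₜ = R·arcsin(sin δ₁₃ · sin(θ₁₃ − θ₁₂)) = 6372.8·arcsin(0.02881·sin(340.241°)) = -62.063 km
|dₓₜ| = 62.063 km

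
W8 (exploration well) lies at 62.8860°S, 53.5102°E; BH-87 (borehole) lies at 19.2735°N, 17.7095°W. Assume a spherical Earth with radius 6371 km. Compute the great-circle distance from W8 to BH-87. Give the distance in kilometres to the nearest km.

11001 km

Δφ = 82.1595°,  Δλ = -71.2197°
a = sin²(Δφ/2) + cos φ₁ cos φ₂ sin²(Δλ/2) = 0.577649
c = 2·arcsin(√a) = 1.726726 rad = 98.9341°
d = R·c = 6371 × 1.726726 = 11001.0 km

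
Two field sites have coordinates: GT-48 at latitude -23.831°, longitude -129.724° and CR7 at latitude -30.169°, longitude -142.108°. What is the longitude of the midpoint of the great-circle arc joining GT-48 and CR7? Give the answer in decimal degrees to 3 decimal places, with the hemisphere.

135.741°W

Bx = cos φ₂ cos Δλ = 0.844431,  By = cos φ₂ sin Δλ = -0.185413
φₘ = atan2(sin φ₁ + sin φ₂, √((cos φ₁ + Bx)² + By²)) = -27.13573°
λₘ = λ₁ + atan2(By, cos φ₁ + Bx) = -135.74064°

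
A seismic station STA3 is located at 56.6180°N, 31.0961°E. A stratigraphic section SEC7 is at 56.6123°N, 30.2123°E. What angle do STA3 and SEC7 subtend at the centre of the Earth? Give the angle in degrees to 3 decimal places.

0.486°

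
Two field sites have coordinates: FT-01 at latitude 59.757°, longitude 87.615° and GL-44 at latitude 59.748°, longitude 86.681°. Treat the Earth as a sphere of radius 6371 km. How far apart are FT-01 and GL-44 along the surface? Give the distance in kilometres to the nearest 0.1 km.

52.3 km

Δφ = -0.0090°,  Δλ = -0.9340°
a = sin²(Δφ/2) + cos φ₁ cos φ₂ sin²(Δλ/2) = 0.000017
c = 2·arcsin(√a) = 0.008213 rad = 0.4706°
d = R·c = 6371 × 0.008213 = 52.3 km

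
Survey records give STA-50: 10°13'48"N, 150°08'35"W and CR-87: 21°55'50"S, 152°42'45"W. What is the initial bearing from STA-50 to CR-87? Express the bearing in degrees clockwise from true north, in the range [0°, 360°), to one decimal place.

STA-50: φ = +10.23000°, λ = -150.14306°
CR-87: φ = -21.93056°, λ = -152.71250°
Δλ = -2.5694°
y = sin Δλ · cos φ₂ = -0.041586
x = cos φ₁ sin φ₂ − sin φ₁ cos φ₂ cos Δλ = -0.532128
θ = atan2(y, x) = -175.5314° → 184.4686° (mod 360°)

184.5°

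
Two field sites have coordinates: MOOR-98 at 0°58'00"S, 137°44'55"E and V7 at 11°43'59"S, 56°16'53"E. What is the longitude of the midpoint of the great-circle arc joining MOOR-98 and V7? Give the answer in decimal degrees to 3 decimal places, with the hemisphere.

MOOR-98: φ = -0.96667°, λ = +137.74861°
V7: φ = -11.73306°, λ = +56.28139°
Bx = cos φ₂ cos Δλ = 0.145275,  By = cos φ₂ sin Δλ = -0.968268
φₘ = atan2(sin φ₁ + sin φ₂, √((cos φ₁ + Bx)² + By²)) = -8.35429°
λₘ = λ₁ + atan2(By, cos φ₁ + Bx) = 97.53239°

97.532°E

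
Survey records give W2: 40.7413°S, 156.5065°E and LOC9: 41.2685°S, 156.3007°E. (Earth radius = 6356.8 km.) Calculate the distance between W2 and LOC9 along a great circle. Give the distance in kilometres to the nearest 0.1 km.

Δφ = -0.5272°,  Δλ = -0.2058°
a = sin²(Δφ/2) + cos φ₁ cos φ₂ sin²(Δλ/2) = 0.000023
c = 2·arcsin(√a) = 0.009592 rad = 0.5496°
d = R·c = 6356.8 × 0.009592 = 61.0 km

61.0 km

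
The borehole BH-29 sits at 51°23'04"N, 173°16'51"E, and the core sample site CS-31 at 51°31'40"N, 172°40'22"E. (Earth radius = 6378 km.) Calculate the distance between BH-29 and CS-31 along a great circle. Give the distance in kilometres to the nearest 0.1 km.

BH-29: φ = +51.38444°, λ = +173.28083°
CS-31: φ = +51.52778°, λ = +172.67278°
Δφ = 0.1433°,  Δλ = -0.6081°
a = sin²(Δφ/2) + cos φ₁ cos φ₂ sin²(Δλ/2) = 0.000012
c = 2·arcsin(√a) = 0.007070 rad = 0.4051°
d = R·c = 6378 × 0.007070 = 45.1 km

45.1 km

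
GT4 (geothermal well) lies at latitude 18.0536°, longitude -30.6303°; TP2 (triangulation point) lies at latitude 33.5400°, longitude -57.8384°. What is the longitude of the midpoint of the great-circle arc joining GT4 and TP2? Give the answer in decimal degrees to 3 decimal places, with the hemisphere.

43.323°W

Bx = cos φ₂ cos Δλ = 0.741275,  By = cos φ₂ sin Δλ = -0.381096
φₘ = atan2(sin φ₁ + sin φ₂, √((cos φ₁ + Bx)² + By²)) = 26.43837°
λₘ = λ₁ + atan2(By, cos φ₁ + Bx) = -43.32314°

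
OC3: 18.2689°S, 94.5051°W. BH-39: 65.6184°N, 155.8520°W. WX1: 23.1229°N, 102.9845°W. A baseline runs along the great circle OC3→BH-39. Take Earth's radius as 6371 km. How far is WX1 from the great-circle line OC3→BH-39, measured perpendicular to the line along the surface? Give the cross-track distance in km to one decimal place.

722.9 km

δ₁₃ = central angle OC3→WX1 = 0.736745 rad  (haversine)
θ₁₃ = bearing OC3→WX1 = 348.356°,  θ₁₂ = bearing OC3→BH-39 = 338.654°
dₓₜ = R·arcsin(sin δ₁₃ · sin(θ₁₃ − θ₁₂)) = 6371·arcsin(0.67188·sin(9.702°)) = 722.890 km
|dₓₜ| = 722.890 km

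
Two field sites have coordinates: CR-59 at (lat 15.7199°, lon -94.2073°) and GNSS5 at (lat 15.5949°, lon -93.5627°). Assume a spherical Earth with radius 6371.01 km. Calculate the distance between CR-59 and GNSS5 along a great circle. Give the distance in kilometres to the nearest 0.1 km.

Δφ = -0.1250°,  Δλ = 0.6446°
a = sin²(Δφ/2) + cos φ₁ cos φ₂ sin²(Δλ/2) = 0.000031
c = 2·arcsin(√a) = 0.011050 rad = 0.6331°
d = R·c = 6371.01 × 0.011050 = 70.4 km

70.4 km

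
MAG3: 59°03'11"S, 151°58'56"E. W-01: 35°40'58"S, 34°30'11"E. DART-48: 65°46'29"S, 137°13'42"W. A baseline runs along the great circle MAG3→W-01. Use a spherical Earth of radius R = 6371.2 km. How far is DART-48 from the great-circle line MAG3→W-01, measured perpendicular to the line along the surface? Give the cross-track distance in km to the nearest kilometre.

3488 km

MAG3: φ = -59.05306°, λ = +151.98222°
W-01: φ = -35.68278°, λ = +34.50306°
DART-48: φ = -65.77472°, λ = -137.22833°
δ₁₃ = central angle MAG3→DART-48 = 0.551863 rad  (haversine)
θ₁₃ = bearing MAG3→DART-48 = 132.348°,  θ₁₂ = bearing MAG3→W-01 = 229.228°
dₓₜ = R·arcsin(sin δ₁₃ · sin(θ₁₃ − θ₁₂)) = 6371.2·arcsin(0.52427·sin(-96.881°)) = -3487.819 km
|dₓₜ| = 3487.819 km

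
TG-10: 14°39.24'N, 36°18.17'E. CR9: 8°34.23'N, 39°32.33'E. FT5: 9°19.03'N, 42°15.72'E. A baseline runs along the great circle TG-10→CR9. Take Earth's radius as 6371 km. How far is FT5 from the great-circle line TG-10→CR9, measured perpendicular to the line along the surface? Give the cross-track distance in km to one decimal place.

TG-10: φ = +14.65400°, λ = +36.30283°
CR9: φ = +8.57050°, λ = +39.53883°
FT5: φ = +9.31717°, λ = +42.26200°
δ₁₃ = central angle TG-10→FT5 = 0.137906 rad  (haversine)
θ₁₃ = bearing TG-10→FT5 = 131.819°,  θ₁₂ = bearing TG-10→CR9 = 152.135°
dₓₜ = R·arcsin(sin δ₁₃ · sin(θ₁₃ − θ₁₂)) = 6371·arcsin(0.13747·sin(-20.316°)) = -304.200 km
|dₓₜ| = 304.200 km

304.2 km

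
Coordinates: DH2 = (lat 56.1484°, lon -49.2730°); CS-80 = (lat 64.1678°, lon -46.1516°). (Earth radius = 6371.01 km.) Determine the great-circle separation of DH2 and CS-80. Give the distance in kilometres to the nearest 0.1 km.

908.0 km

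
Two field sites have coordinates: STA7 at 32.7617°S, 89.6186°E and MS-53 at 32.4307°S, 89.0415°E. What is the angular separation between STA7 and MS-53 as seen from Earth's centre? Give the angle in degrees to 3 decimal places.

Δφ = 0.3310°,  Δλ = -0.5771°
a = sin²(Δφ/2) + cos φ₁ cos φ₂ sin²(Δλ/2) = 0.000026
c = 2·arcsin(√a) = 0.010266 rad = 0.5882°

0.588°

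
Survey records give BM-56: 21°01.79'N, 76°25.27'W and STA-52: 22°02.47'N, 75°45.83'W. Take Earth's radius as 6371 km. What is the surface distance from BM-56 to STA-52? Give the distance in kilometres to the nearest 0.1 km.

BM-56: φ = +21.02983°, λ = -76.42117°
STA-52: φ = +22.04117°, λ = -75.76383°
Δφ = 1.0113°,  Δλ = 0.6573°
a = sin²(Δφ/2) + cos φ₁ cos φ₂ sin²(Δλ/2) = 0.000106
c = 2·arcsin(√a) = 0.020626 rad = 1.1818°
d = R·c = 6371 × 0.020626 = 131.4 km

131.4 km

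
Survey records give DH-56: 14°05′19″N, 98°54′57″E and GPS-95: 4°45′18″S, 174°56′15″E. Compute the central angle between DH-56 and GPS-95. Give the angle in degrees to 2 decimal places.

DH-56: φ = +14.08861°, λ = +98.91583°
GPS-95: φ = -4.75500°, λ = +174.93750°
Δφ = -18.8436°,  Δλ = 76.0217°
a = sin²(Δφ/2) + cos φ₁ cos φ₂ sin²(Δλ/2) = 0.393348
c = 2·arcsin(√a) = 1.355841 rad = 77.6839°

77.68°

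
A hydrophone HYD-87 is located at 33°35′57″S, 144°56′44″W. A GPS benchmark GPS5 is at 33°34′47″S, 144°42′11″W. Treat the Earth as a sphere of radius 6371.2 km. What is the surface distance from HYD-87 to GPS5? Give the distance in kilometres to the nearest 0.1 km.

HYD-87: φ = -33.59917°, λ = -144.94556°
GPS5: φ = -33.57972°, λ = -144.70306°
Δφ = 0.0194°,  Δλ = 0.2425°
a = sin²(Δφ/2) + cos φ₁ cos φ₂ sin²(Δλ/2) = 0.000003
c = 2·arcsin(√a) = 0.003542 rad = 0.2029°
d = R·c = 6371.2 × 0.003542 = 22.6 km

22.6 km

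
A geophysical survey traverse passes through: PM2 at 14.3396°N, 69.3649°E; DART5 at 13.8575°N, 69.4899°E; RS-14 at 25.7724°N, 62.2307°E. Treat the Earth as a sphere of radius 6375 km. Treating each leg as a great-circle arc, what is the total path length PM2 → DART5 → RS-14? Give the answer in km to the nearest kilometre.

PM2→DART5: c = 0.008676 rad, d = 55.31 km
DART5→RS-14: c = 0.239539 rad, d = 1527.06 km
Total = 55.31 + 1527.06 = 1582.37 km

1582 km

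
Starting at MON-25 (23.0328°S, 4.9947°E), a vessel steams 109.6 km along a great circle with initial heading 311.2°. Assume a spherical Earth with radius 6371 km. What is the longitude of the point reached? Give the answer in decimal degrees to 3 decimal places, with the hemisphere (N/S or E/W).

4.193°E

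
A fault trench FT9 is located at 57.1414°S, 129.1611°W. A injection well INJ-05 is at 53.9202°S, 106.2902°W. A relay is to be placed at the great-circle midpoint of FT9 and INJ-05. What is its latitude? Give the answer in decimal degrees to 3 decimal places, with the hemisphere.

56.064°S

Bx = cos φ₂ cos Δλ = 0.542613,  By = cos φ₂ sin Δλ = 0.228884
φₘ = atan2(sin φ₁ + sin φ₂, √((cos φ₁ + Bx)² + By²)) = -56.06398°
λₘ = λ₁ + atan2(By, cos φ₁ + Bx) = -117.25096°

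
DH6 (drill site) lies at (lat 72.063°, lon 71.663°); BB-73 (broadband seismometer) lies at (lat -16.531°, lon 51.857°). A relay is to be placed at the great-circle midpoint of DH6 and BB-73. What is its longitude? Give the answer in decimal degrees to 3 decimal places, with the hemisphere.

Bx = cos φ₂ cos Δλ = 0.901956,  By = cos φ₂ sin Δλ = -0.324831
φₘ = atan2(sin φ₁ + sin φ₂, √((cos φ₁ + Bx)² + By²)) = 28.02676°
λₘ = λ₁ + atan2(By, cos φ₁ + Bx) = 56.63509°

56.635°E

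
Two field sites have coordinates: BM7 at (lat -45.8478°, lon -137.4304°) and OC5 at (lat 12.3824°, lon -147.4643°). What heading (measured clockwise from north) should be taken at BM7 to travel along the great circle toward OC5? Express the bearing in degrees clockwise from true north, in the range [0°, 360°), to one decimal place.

348.5°

Δλ = -10.0339°
y = sin Δλ · cos φ₂ = -0.170178
x = cos φ₁ sin φ₂ − sin φ₁ cos φ₂ cos Δλ = 0.839451
θ = atan2(y, x) = -11.4600° → 348.5400° (mod 360°)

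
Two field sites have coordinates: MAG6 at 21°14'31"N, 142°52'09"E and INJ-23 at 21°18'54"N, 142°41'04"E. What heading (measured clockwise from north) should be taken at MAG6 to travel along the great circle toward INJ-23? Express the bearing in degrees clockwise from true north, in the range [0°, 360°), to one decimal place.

293.0°

MAG6: φ = +21.24194°, λ = +142.86917°
INJ-23: φ = +21.31500°, λ = +142.68444°
Δλ = -0.1847°
y = sin Δλ · cos φ₂ = -0.003003
x = cos φ₁ sin φ₂ − sin φ₁ cos φ₂ cos Δλ = 0.001277
θ = atan2(y, x) = -66.9690° → 293.0310° (mod 360°)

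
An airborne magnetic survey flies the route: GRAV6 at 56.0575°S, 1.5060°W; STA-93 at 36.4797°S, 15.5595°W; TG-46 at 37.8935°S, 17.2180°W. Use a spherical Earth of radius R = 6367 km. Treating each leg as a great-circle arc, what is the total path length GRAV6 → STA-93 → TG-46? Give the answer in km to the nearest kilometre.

2633 km

GRAV6→STA-93: c = 0.379771 rad, d = 2418.00 km
STA-93→TG-46: c = 0.033773 rad, d = 215.03 km
Total = 2418.00 + 215.03 = 2633.03 km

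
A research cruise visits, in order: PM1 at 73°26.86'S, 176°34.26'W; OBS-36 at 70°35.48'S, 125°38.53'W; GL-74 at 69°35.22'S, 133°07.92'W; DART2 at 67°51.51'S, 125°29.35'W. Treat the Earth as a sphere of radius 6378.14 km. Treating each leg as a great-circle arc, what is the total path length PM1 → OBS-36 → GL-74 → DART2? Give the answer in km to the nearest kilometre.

PM1: φ = -73.44767°, λ = -176.57100°
OBS-36: φ = -70.59133°, λ = -125.64217°
GL-74: φ = -69.58700°, λ = -133.13200°
DART2: φ = -67.85850°, λ = -125.48917°
PM1→OBS-36: c = 0.270054 rad, d = 1722.44 km
OBS-36→GL-74: c = 0.047806 rad, d = 304.92 km
GL-74→DART2: c = 0.056978 rad, d = 363.41 km
Total = 1722.44 + 304.92 + 363.41 = 2390.77 km

2391 km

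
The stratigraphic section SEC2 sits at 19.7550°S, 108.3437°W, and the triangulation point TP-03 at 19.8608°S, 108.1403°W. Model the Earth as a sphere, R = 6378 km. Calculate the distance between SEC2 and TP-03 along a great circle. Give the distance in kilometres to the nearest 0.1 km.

Δφ = -0.1058°,  Δλ = 0.2034°
a = sin²(Δφ/2) + cos φ₁ cos φ₂ sin²(Δλ/2) = 0.000004
c = 2·arcsin(√a) = 0.003816 rad = 0.2187°
d = R·c = 6378 × 0.003816 = 24.3 km

24.3 km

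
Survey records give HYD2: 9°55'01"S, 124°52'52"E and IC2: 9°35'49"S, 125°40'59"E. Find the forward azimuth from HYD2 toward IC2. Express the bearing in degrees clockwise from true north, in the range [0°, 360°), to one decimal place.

HYD2: φ = -9.91694°, λ = +124.88111°
IC2: φ = -9.59694°, λ = +125.68306°
Δλ = 0.8019°
y = sin Δλ · cos φ₂ = 0.013800
x = cos φ₁ sin φ₂ − sin φ₁ cos φ₂ cos Δλ = 0.005568
θ = atan2(y, x) = 68.0259° → 68.0259° (mod 360°)

68.0°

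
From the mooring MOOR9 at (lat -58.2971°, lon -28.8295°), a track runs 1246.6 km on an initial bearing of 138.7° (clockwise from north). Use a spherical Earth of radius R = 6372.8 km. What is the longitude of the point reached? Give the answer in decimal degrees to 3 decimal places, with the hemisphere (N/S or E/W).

10.677°W

δ = d/R = 1246.6/6372.8 = 0.195613 rad
φ₂ = arcsin(sin φ₁ cos δ + cos φ₁ sin δ cos θ)
   = arcsin(-0.85078·0.98093 + 0.52551·0.19437·-0.75126) = -65.68498°
λ₂ = λ₁ + atan2(sin θ sin δ cos φ₁, cos δ − sin φ₁ sin φ₂) = -10.67667°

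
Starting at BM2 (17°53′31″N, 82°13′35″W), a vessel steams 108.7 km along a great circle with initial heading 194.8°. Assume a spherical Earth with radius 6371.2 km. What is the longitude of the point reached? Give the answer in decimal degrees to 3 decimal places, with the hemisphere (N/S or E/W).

BM2: φ = +17.89194°, λ = -82.22639°
δ = d/R = 108.7/6371.2 = 0.017061 rad
φ₂ = arcsin(sin φ₁ cos δ + cos φ₁ sin δ cos θ)
   = arcsin(0.30722·0.99985 + 0.95164·0.01706·-0.96682) = 16.94667°
λ₂ = λ₁ + atan2(sin θ sin δ cos φ₁, cos δ − sin φ₁ sin φ₂) = -82.48742°

82.487°W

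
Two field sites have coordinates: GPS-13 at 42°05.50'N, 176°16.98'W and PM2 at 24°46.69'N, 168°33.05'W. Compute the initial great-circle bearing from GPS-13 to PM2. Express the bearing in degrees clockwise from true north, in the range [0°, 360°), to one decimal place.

GPS-13: φ = +42.09167°, λ = -176.28300°
PM2: φ = +24.77817°, λ = -168.55083°
Δλ = 7.7322°
y = sin Δλ · cos φ₂ = 0.122156
x = cos φ₁ sin φ₂ − sin φ₁ cos φ₂ cos Δλ = -0.292066
θ = atan2(y, x) = 157.3030° → 157.3030° (mod 360°)

157.3°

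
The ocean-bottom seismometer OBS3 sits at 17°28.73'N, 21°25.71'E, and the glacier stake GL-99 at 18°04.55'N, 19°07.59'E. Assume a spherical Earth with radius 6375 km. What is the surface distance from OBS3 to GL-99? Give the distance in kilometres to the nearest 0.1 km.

252.8 km

OBS3: φ = +17.47883°, λ = +21.42850°
GL-99: φ = +18.07583°, λ = +19.12650°
Δφ = 0.5970°,  Δλ = -2.3020°
a = sin²(Δφ/2) + cos φ₁ cos φ₂ sin²(Δλ/2) = 0.000393
c = 2·arcsin(√a) = 0.039652 rad = 2.2719°
d = R·c = 6375 × 0.039652 = 252.8 km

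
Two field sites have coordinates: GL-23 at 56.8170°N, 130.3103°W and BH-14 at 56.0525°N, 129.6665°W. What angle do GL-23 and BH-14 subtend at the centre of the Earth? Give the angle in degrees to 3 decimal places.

0.843°

Δφ = -0.7645°,  Δλ = 0.6438°
a = sin²(Δφ/2) + cos φ₁ cos φ₂ sin²(Δλ/2) = 0.000054
c = 2·arcsin(√a) = 0.014718 rad = 0.8433°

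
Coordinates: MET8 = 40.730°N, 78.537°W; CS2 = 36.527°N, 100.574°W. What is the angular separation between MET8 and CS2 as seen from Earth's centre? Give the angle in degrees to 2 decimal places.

Δφ = -4.2030°,  Δλ = -22.0370°
a = sin²(Δφ/2) + cos φ₁ cos φ₂ sin²(Δλ/2) = 0.023589
c = 2·arcsin(√a) = 0.308394 rad = 17.6697°

17.67°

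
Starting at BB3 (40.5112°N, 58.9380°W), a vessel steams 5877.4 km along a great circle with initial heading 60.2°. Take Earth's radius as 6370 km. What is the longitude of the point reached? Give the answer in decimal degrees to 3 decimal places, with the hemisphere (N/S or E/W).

δ = d/R = 5877.4/6370 = 0.922669 rad
φ₂ = arcsin(sin φ₁ cos δ + cos φ₁ sin δ cos θ)
   = arcsin(0.64960·0.60369 + 0.76028·0.79722·0.49697) = 43.89804°
λ₂ = λ₁ + atan2(sin θ sin δ cos φ₁, cos δ − sin φ₁ sin φ₂) = 14.81436°

14.814°E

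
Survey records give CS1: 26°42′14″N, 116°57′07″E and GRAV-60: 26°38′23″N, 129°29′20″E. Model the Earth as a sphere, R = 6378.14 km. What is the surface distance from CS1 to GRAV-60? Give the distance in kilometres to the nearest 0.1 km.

CS1: φ = +26.70389°, λ = +116.95194°
GRAV-60: φ = +26.63972°, λ = +129.48889°
Δφ = -0.0642°,  Δλ = 12.5369°
a = sin²(Δφ/2) + cos φ₁ cos φ₂ sin²(Δλ/2) = 0.009520
c = 2·arcsin(√a) = 0.195452 rad = 11.1986°
d = R·c = 6378.14 × 0.195452 = 1246.6 km

1246.6 km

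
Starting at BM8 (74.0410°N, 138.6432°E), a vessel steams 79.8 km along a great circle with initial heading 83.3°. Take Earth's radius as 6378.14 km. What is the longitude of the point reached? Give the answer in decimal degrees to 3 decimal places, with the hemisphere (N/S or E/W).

141.244°E

δ = d/R = 79.8/6378.14 = 0.012511 rad
φ₂ = arcsin(sin φ₁ cos δ + cos φ₁ sin δ cos θ)
   = arcsin(0.96146·0.99992 + 0.27495·0.01251·0.11667) = 74.10909°
λ₂ = λ₁ + atan2(sin θ sin δ cos φ₁, cos δ − sin φ₁ sin φ₂) = 141.24425°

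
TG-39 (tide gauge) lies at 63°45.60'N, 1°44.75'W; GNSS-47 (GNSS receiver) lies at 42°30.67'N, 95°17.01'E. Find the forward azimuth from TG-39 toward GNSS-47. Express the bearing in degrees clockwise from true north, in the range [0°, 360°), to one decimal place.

62.6°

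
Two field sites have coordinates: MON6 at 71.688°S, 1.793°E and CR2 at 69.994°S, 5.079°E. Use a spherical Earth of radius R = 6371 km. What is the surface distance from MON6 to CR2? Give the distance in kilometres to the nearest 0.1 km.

223.2 km

Δφ = 1.6940°,  Δλ = 3.2860°
a = sin²(Δφ/2) + cos φ₁ cos φ₂ sin²(Δλ/2) = 0.000307
c = 2·arcsin(√a) = 0.035038 rad = 2.0075°
d = R·c = 6371 × 0.035038 = 223.2 km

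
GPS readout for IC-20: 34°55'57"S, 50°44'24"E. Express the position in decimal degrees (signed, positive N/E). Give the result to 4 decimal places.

lat: 34.9325° S → -34.9325°
lon: 50.7400° E → +50.7400°

-34.9325°, +50.7400°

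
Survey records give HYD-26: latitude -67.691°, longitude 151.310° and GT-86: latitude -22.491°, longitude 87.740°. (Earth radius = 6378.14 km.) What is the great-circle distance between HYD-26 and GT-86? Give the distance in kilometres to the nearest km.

6605 km

Δφ = 45.2000°,  Δλ = -63.5700°
a = sin²(Δφ/2) + cos φ₁ cos φ₂ sin²(Δλ/2) = 0.244992
c = 2·arcsin(√a) = 1.035593 rad = 59.3351°
d = R·c = 6378.14 × 1.035593 = 6605.2 km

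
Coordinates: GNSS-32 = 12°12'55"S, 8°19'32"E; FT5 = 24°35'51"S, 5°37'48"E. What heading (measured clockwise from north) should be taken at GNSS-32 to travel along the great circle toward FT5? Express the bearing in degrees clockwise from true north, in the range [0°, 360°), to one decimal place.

GNSS-32: φ = -12.21528°, λ = +8.32556°
FT5: φ = -24.59750°, λ = +5.63000°
Δλ = -2.6956°
y = sin Δλ · cos φ₂ = -0.042761
x = cos φ₁ sin φ₂ − sin φ₁ cos φ₂ cos Δλ = -0.214645
θ = atan2(y, x) = -168.7331° → 191.2669° (mod 360°)

191.3°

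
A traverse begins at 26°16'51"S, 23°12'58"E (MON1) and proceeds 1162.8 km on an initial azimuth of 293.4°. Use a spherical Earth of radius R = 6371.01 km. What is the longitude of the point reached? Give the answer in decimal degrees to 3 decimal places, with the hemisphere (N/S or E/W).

MON1: φ = -26.28083°, λ = +23.21611°
δ = d/R = 1162.8/6371.01 = 0.182514 rad
φ₂ = arcsin(sin φ₁ cos δ + cos φ₁ sin δ cos θ)
   = arcsin(-0.44277·0.98339 + 0.89663·0.18150·0.39715) = -21.76401°
λ₂ = λ₁ + atan2(sin θ sin δ cos φ₁, cos δ − sin φ₁ sin φ₂) = 12.88364°

12.884°E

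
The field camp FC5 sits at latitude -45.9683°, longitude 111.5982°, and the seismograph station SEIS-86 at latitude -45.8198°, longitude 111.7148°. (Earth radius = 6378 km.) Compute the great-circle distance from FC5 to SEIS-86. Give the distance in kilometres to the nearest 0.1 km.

18.8 km

Δφ = 0.1485°,  Δλ = 0.1166°
a = sin²(Δφ/2) + cos φ₁ cos φ₂ sin²(Δλ/2) = 0.000002
c = 2·arcsin(√a) = 0.002954 rad = 0.1692°
d = R·c = 6378 × 0.002954 = 18.8 km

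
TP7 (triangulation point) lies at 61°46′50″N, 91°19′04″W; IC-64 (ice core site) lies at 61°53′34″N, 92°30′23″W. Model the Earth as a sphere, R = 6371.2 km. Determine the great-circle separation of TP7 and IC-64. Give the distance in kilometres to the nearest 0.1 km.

63.6 km

TP7: φ = +61.78056°, λ = -91.31778°
IC-64: φ = +61.89278°, λ = -92.50639°
Δφ = 0.1122°,  Δλ = -1.1886°
a = sin²(Δφ/2) + cos φ₁ cos φ₂ sin²(Δλ/2) = 0.000025
c = 2·arcsin(√a) = 0.009985 rad = 0.5721°
d = R·c = 6371.2 × 0.009985 = 63.6 km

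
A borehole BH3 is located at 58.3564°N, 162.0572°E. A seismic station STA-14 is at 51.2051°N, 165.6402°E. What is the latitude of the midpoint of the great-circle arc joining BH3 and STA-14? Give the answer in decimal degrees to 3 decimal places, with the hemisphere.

Bx = cos φ₂ cos Δλ = 0.625310,  By = cos φ₂ sin Δλ = 0.039155
φₘ = atan2(sin φ₁ + sin φ₂, √((cos φ₁ + Bx)² + By²)) = 54.79384°
λₘ = λ₁ + atan2(By, cos φ₁ + Bx) = 164.00733°

54.794°N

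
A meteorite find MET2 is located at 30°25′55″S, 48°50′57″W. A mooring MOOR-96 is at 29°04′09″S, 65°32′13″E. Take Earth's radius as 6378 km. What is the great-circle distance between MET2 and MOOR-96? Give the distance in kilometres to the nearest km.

MET2: φ = -30.43194°, λ = -48.84917°
MOOR-96: φ = -29.06917°, λ = +65.53694°
Δφ = 1.3628°,  Δλ = 114.3861°
a = sin²(Δφ/2) + cos φ₁ cos φ₂ sin²(Δλ/2) = 0.532530
c = 2·arcsin(√a) = 1.635902 rad = 93.7303°
d = R·c = 6378 × 1.635902 = 10433.8 km

10434 km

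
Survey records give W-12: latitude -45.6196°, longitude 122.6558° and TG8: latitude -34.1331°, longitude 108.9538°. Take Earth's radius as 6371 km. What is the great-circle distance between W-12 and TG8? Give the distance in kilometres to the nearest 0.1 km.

Δφ = 11.4865°,  Δλ = -13.7020°
a = sin²(Δφ/2) + cos φ₁ cos φ₂ sin²(Δλ/2) = 0.018252
c = 2·arcsin(√a) = 0.271030 rad = 15.5289°
d = R·c = 6371 × 0.271030 = 1726.7 km

1726.7 km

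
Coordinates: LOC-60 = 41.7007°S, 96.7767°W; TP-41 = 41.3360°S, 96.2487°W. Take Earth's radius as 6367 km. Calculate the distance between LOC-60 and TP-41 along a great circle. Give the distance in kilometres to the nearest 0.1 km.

59.8 km

Δφ = 0.3647°,  Δλ = 0.5280°
a = sin²(Δφ/2) + cos φ₁ cos φ₂ sin²(Δλ/2) = 0.000022
c = 2·arcsin(√a) = 0.009387 rad = 0.5379°
d = R·c = 6367 × 0.009387 = 59.8 km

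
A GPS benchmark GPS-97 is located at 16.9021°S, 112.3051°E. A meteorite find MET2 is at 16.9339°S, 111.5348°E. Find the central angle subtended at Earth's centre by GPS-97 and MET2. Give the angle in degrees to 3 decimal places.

Δφ = -0.0318°,  Δλ = -0.7703°
a = sin²(Δφ/2) + cos φ₁ cos φ₂ sin²(Δλ/2) = 0.000041
c = 2·arcsin(√a) = 0.012874 rad = 0.7376°

0.738°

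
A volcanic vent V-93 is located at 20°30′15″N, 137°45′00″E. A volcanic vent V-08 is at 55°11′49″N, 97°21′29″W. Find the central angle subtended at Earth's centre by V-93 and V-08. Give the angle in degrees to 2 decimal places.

V-93: φ = +20.50417°, λ = +137.75000°
V-08: φ = +55.19694°, λ = -97.35806°
Δφ = 34.6928°,  Δλ = 124.8919°
a = sin²(Δφ/2) + cos φ₁ cos φ₂ sin²(Δλ/2) = 0.509094
c = 2·arcsin(√a) = 1.588986 rad = 91.0422°

91.04°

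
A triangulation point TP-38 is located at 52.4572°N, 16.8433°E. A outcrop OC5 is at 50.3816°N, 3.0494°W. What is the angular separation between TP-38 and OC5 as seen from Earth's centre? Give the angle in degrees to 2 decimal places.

Δφ = -2.0756°,  Δλ = -19.8927°
a = sin²(Δφ/2) + cos φ₁ cos φ₂ sin²(Δλ/2) = 0.011921
c = 2·arcsin(√a) = 0.218800 rad = 12.5363°

12.54°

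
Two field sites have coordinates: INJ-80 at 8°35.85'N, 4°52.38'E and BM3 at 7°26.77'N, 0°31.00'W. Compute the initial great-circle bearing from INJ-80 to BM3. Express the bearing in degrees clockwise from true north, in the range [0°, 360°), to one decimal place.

258.2°

INJ-80: φ = +8.59750°, λ = +4.87300°
BM3: φ = +7.44617°, λ = -0.51667°
Δλ = -5.3897°
y = sin Δλ · cos φ₂ = -0.093137
x = cos φ₁ sin φ₂ − sin φ₁ cos φ₂ cos Δλ = -0.019438
θ = atan2(y, x) = -101.7886° → 258.2114° (mod 360°)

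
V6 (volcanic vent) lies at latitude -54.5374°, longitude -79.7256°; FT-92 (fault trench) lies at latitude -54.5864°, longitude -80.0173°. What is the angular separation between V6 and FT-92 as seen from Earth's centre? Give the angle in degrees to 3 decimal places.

0.176°

Δφ = -0.0490°,  Δλ = -0.2917°
a = sin²(Δφ/2) + cos φ₁ cos φ₂ sin²(Δλ/2) = 0.000002
c = 2·arcsin(√a) = 0.003073 rad = 0.1761°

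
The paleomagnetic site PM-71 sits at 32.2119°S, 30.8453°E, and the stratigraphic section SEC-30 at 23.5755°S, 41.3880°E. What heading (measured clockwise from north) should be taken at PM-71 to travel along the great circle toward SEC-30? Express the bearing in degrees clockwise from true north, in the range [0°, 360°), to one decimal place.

Δλ = 10.5427°
y = sin Δλ · cos φ₂ = 0.167697
x = cos φ₁ sin φ₂ − sin φ₁ cos φ₂ cos Δλ = 0.141916
θ = atan2(y, x) = 49.7599° → 49.7599° (mod 360°)

49.8°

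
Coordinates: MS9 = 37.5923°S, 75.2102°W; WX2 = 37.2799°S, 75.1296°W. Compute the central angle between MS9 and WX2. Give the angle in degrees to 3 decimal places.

0.319°

Δφ = 0.3124°,  Δλ = 0.0806°
a = sin²(Δφ/2) + cos φ₁ cos φ₂ sin²(Δλ/2) = 0.000008
c = 2·arcsin(√a) = 0.005566 rad = 0.3189°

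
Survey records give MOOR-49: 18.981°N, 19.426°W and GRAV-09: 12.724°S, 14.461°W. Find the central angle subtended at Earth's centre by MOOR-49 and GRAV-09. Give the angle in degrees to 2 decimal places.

32.08°

Δφ = -31.7050°,  Δλ = 4.9650°
a = sin²(Δφ/2) + cos φ₁ cos φ₂ sin²(Δλ/2) = 0.076348
c = 2·arcsin(√a) = 0.559908 rad = 32.0803°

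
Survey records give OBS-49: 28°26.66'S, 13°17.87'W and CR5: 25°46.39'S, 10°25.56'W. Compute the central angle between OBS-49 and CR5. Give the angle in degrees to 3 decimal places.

3.697°

OBS-49: φ = -28.44433°, λ = -13.29783°
CR5: φ = -25.77317°, λ = -10.42600°
Δφ = 2.6712°,  Δλ = 2.8718°
a = sin²(Δφ/2) + cos φ₁ cos φ₂ sin²(Δλ/2) = 0.001040
c = 2·arcsin(√a) = 0.064524 rad = 3.6970°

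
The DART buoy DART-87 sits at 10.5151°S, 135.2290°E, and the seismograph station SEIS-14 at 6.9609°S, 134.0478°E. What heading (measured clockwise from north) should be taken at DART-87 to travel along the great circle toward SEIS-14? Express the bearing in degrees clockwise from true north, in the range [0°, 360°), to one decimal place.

341.7°

Δλ = -1.1812°
y = sin Δλ · cos φ₂ = -0.020462
x = cos φ₁ sin φ₂ − sin φ₁ cos φ₂ cos Δλ = 0.061954
θ = atan2(y, x) = -18.2775° → 341.7225° (mod 360°)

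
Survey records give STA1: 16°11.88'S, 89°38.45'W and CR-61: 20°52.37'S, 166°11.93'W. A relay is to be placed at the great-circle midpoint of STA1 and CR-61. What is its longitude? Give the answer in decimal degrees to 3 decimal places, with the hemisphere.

127.301°W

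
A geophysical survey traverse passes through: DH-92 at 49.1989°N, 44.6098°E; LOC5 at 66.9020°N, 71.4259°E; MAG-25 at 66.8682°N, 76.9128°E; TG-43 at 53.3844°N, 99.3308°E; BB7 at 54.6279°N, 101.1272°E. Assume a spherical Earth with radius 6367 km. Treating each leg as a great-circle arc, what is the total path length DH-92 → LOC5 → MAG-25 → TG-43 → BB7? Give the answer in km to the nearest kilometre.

DH-92→LOC5: c = 0.389557 rad, d = 2480.31 km
LOC5→MAG-25: c = 0.037587 rad, d = 239.32 km
MAG-25→TG-43: c = 0.302052 rad, d = 1923.16 km
TG-43→BB7: c = 0.028468 rad, d = 181.26 km
Total = 2480.31 + 239.32 + 1923.16 + 181.26 = 4824.05 km

4824 km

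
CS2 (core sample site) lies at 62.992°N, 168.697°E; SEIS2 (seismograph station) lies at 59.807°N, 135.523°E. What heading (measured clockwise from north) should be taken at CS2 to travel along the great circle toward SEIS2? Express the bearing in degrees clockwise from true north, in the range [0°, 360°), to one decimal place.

Δλ = -33.1740°
y = sin Δλ · cos φ₂ = -0.275186
x = cos φ₁ sin φ₂ − sin φ₁ cos φ₂ cos Δλ = 0.017469
θ = atan2(y, x) = -86.3676° → 273.6324° (mod 360°)

273.6°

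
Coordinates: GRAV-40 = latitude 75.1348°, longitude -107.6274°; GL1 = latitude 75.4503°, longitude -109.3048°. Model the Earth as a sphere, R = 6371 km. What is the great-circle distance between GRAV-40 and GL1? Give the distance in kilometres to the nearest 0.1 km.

Δφ = 0.3155°,  Δλ = -1.6774°
a = sin²(Δφ/2) + cos φ₁ cos φ₂ sin²(Δλ/2) = 0.000021
c = 2·arcsin(√a) = 0.009250 rad = 0.5300°
d = R·c = 6371 × 0.009250 = 58.9 km

58.9 km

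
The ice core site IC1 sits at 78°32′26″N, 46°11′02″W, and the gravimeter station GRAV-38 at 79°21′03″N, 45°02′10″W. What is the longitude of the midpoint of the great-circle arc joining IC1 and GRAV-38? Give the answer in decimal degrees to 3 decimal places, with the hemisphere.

45.631°W

IC1: φ = +78.54056°, λ = -46.18389°
GRAV-38: φ = +79.35083°, λ = -45.03611°
Bx = cos φ₂ cos Δλ = 0.184758,  By = cos φ₂ sin Δλ = 0.003702
φₘ = atan2(sin φ₁ + sin φ₂, √((cos φ₁ + Bx)² + By²)) = 78.94623°
λₘ = λ₁ + atan2(By, cos φ₁ + Bx) = -45.63077°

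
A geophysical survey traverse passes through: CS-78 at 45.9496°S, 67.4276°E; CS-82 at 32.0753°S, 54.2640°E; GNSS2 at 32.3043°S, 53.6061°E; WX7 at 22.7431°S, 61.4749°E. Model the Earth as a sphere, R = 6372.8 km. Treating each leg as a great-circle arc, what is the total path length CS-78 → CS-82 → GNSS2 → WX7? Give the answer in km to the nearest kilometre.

3294 km

CS-78→CS-82: c = 0.299977 rad, d = 1911.69 km
CS-82→GNSS2: c = 0.010507 rad, d = 66.96 km
GNSS2→WX7: c = 0.206429 rad, d = 1315.53 km
Total = 1911.69 + 66.96 + 1315.53 = 3294.18 km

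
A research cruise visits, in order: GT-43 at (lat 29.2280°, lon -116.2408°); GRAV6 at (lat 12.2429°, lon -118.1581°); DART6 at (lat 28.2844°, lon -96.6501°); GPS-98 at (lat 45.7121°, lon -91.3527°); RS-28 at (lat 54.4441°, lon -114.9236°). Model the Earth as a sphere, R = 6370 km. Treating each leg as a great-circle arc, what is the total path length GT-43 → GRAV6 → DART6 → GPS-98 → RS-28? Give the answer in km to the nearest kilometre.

GT-43→GRAV6: c = 0.298076 rad, d = 1898.74 km
GRAV6→DART6: c = 0.448412 rad, d = 2856.39 km
DART6→GPS-98: c = 0.312821 rad, d = 1992.67 km
GPS-98→RS-28: c = 0.302711 rad, d = 1928.27 km
Total = 1898.74 + 2856.39 + 1992.67 + 1928.27 = 8676.07 km

8676 km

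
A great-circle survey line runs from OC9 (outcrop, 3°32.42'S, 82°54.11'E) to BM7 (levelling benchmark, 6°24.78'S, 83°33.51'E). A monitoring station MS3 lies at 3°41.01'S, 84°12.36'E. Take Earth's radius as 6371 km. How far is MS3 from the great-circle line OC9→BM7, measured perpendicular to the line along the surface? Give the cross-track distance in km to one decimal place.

137.6 km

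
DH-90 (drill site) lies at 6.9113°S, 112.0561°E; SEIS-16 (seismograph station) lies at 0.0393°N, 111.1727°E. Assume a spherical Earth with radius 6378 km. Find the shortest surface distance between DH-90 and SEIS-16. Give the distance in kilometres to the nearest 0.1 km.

Δφ = 6.9506°,  Δλ = -0.8834°
a = sin²(Δφ/2) + cos φ₁ cos φ₂ sin²(Δλ/2) = 0.003734
c = 2·arcsin(√a) = 0.122282 rad = 7.0062°
d = R·c = 6378 × 0.122282 = 779.9 km

779.9 km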